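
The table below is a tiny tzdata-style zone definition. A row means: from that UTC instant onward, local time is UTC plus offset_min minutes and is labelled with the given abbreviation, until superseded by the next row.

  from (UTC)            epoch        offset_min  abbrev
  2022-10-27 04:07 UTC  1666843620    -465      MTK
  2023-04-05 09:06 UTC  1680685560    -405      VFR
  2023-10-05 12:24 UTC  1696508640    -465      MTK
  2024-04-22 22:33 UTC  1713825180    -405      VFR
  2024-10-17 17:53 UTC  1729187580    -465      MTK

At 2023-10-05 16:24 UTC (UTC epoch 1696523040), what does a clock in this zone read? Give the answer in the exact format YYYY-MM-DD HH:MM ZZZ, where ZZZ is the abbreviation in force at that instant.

Query: 2023-10-05 16:24 UTC
Rule 3/5 (MTK, -07:45): 2023-10-05 12:24 UTC ≤ query < 2024-04-22 22:33 UTC
16·60 + 24 - 465 = 519 min
519 = 0·1440 + 519; 519 = 8·60 + 39 → 08:39, same day
→ 2023-10-05 08:39 MTK

2023-10-05 08:39 MTK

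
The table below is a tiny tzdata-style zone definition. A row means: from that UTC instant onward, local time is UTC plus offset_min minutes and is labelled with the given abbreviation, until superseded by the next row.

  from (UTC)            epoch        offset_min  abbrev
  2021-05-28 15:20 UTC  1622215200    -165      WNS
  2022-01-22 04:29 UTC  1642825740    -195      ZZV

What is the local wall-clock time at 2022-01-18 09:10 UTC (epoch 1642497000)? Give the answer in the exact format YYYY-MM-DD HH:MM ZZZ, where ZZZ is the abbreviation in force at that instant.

2022-01-18 06:25 WNS

Query: 2022-01-18 09:10 UTC
Rule 1/2 (WNS, -02:45): 2021-05-28 15:20 UTC ≤ query < 2022-01-22 04:29 UTC
9·60 + 10 - 165 = 385 min
385 = 0·1440 + 385; 385 = 6·60 + 25 → 06:25, same day
→ 2022-01-18 06:25 WNS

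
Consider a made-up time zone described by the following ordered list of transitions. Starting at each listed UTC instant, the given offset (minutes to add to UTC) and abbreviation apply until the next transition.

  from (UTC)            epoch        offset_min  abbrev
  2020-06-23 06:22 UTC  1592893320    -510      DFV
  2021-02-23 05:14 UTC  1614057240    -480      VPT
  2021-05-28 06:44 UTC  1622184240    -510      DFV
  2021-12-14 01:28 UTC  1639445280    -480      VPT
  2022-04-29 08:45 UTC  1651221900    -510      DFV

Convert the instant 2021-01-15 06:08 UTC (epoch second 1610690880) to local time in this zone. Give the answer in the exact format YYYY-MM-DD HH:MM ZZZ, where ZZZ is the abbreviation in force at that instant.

Query: 2021-01-15 06:08 UTC
Rule 1/5 (DFV, -08:30): 2020-06-23 06:22 UTC ≤ query < 2021-02-23 05:14 UTC
6·60 + 8 - 510 = -142 min
-142 = -1·1440 + 1298; 1298 = 21·60 + 38 → 21:38, 2021-01-15 - 1 day = 2021-01-14
→ 2021-01-14 21:38 DFV

2021-01-14 21:38 DFV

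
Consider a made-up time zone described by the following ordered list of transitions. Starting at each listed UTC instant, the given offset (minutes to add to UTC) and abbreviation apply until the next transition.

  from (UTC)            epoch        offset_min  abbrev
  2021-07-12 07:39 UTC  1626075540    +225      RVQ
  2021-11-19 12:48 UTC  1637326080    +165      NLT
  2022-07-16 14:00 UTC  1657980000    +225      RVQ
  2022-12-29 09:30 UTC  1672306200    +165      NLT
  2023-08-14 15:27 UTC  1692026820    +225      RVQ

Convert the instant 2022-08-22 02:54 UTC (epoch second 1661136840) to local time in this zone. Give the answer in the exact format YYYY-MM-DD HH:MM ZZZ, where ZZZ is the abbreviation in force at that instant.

Query: 2022-08-22 02:54 UTC
Rule 3/5 (RVQ, +03:45): 2022-07-16 14:00 UTC ≤ query < 2022-12-29 09:30 UTC
2·60 + 54 + 225 = 399 min
399 = 0·1440 + 399; 399 = 6·60 + 39 → 06:39, same day
→ 2022-08-22 06:39 RVQ

2022-08-22 06:39 RVQ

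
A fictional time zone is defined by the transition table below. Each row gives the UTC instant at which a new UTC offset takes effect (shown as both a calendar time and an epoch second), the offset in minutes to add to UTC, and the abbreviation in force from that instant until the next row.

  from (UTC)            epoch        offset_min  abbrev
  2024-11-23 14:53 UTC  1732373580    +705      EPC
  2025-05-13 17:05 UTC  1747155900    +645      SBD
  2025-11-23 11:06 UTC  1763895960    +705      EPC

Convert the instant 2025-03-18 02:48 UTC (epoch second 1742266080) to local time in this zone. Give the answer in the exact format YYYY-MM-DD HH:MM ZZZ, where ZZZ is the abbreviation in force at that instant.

Query: 2025-03-18 02:48 UTC
Rule 1/3 (EPC, +11:45): 2024-11-23 14:53 UTC ≤ query < 2025-05-13 17:05 UTC
2·60 + 48 + 705 = 873 min
873 = 0·1440 + 873; 873 = 14·60 + 33 → 14:33, same day
→ 2025-03-18 14:33 EPC

2025-03-18 14:33 EPC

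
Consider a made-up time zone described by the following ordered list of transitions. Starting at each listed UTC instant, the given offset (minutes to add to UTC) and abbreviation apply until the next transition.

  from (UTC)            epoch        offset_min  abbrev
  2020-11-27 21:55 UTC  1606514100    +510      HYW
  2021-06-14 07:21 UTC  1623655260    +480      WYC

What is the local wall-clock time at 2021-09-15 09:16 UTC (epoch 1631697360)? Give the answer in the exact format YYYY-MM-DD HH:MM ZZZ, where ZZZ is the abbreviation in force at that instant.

2021-09-15 17:16 WYC

Query: 2021-09-15 09:16 UTC
Rule 2/2 (WYC, +08:00): 2021-06-14 07:21 UTC ≤ query < +∞
9·60 + 16 + 480 = 1036 min
1036 = 0·1440 + 1036; 1036 = 17·60 + 16 → 17:16, same day
→ 2021-09-15 17:16 WYC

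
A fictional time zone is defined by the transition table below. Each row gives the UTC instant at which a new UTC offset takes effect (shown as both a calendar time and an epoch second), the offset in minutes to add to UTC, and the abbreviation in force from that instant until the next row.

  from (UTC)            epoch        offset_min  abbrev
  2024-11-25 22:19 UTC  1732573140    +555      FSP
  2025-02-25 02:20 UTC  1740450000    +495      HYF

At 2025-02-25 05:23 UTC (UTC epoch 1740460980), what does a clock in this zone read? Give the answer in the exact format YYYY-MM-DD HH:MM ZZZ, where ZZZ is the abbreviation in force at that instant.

Query: 2025-02-25 05:23 UTC
Rule 2/2 (HYF, +08:15): 2025-02-25 02:20 UTC ≤ query < +∞
5·60 + 23 + 495 = 818 min
818 = 0·1440 + 818; 818 = 13·60 + 38 → 13:38, same day
→ 2025-02-25 13:38 HYF

2025-02-25 13:38 HYF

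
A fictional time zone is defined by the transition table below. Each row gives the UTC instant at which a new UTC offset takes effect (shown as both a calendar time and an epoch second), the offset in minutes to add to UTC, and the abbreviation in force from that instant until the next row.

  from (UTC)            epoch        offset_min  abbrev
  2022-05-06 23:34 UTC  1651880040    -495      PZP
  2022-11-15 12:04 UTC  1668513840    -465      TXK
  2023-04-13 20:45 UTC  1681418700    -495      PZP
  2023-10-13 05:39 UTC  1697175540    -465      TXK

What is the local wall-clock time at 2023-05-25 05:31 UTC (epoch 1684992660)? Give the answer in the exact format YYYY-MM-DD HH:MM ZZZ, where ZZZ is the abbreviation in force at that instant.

Query: 2023-05-25 05:31 UTC
Rule 3/4 (PZP, -08:15): 2023-04-13 20:45 UTC ≤ query < 2023-10-13 05:39 UTC
5·60 + 31 - 495 = -164 min
-164 = -1·1440 + 1276; 1276 = 21·60 + 16 → 21:16, 2023-05-25 - 1 day = 2023-05-24
→ 2023-05-24 21:16 PZP

2023-05-24 21:16 PZP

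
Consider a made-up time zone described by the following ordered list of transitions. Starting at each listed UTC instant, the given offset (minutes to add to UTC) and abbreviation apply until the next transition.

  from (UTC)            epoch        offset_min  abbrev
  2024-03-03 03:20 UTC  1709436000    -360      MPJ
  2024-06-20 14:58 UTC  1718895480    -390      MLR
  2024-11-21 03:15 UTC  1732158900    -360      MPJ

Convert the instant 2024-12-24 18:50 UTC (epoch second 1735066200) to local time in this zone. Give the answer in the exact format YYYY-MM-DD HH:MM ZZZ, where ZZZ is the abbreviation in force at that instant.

2024-12-24 12:50 MPJ

Query: 2024-12-24 18:50 UTC
Rule 3/3 (MPJ, -06:00): 2024-11-21 03:15 UTC ≤ query < +∞
18·60 + 50 - 360 = 770 min
770 = 0·1440 + 770; 770 = 12·60 + 50 → 12:50, same day
→ 2024-12-24 12:50 MPJ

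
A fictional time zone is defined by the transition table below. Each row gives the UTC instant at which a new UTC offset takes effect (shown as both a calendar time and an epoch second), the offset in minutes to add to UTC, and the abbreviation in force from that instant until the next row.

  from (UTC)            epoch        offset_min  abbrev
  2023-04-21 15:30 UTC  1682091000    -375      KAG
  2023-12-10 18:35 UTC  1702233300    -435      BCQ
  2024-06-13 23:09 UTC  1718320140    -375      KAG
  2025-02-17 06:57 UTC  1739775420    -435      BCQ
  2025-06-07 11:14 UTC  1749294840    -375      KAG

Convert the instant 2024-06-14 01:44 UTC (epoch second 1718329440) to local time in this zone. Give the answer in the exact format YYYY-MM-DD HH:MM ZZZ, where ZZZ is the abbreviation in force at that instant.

Query: 2024-06-14 01:44 UTC
Rule 3/5 (KAG, -06:15): 2024-06-13 23:09 UTC ≤ query < 2025-02-17 06:57 UTC
1·60 + 44 - 375 = -271 min
-271 = -1·1440 + 1169; 1169 = 19·60 + 29 → 19:29, 2024-06-14 - 1 day = 2024-06-13
→ 2024-06-13 19:29 KAG

2024-06-13 19:29 KAG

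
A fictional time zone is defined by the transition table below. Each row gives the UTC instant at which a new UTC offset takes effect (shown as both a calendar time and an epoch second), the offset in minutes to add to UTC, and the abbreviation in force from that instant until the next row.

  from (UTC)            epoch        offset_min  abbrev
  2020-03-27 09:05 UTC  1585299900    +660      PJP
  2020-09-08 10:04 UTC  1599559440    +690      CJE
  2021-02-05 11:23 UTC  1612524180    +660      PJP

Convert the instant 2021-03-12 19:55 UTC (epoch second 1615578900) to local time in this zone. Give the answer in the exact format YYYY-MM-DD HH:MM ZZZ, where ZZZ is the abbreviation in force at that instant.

Query: 2021-03-12 19:55 UTC
Rule 3/3 (PJP, +11:00): 2021-02-05 11:23 UTC ≤ query < +∞
19·60 + 55 + 660 = 1855 min
1855 = 1·1440 + 415; 415 = 6·60 + 55 → 06:55, 2021-03-12 + 1 day = 2021-03-13
→ 2021-03-13 06:55 PJP

2021-03-13 06:55 PJP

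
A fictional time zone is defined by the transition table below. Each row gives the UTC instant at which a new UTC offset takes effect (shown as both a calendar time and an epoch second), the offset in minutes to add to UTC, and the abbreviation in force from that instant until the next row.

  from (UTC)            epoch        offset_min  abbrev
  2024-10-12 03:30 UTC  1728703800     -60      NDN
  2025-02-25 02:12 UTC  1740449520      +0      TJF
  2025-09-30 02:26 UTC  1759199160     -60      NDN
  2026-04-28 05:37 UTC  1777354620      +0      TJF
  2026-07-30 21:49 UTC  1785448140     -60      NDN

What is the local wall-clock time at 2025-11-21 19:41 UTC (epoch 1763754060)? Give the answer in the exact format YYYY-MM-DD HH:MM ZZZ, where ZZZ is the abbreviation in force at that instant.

2025-11-21 18:41 NDN

Query: 2025-11-21 19:41 UTC
Rule 3/5 (NDN, -01:00): 2025-09-30 02:26 UTC ≤ query < 2026-04-28 05:37 UTC
19·60 + 41 - 60 = 1121 min
1121 = 0·1440 + 1121; 1121 = 18·60 + 41 → 18:41, same day
→ 2025-11-21 18:41 NDN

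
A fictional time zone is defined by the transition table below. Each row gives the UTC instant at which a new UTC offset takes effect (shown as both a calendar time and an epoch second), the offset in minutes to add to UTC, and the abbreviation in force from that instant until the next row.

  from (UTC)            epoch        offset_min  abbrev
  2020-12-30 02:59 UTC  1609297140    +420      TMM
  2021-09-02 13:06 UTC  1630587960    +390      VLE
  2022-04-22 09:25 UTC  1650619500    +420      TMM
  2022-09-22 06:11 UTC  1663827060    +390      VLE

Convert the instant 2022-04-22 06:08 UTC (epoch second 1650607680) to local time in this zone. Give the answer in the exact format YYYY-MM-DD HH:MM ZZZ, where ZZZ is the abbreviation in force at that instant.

Query: 2022-04-22 06:08 UTC
Rule 2/4 (VLE, +06:30): 2021-09-02 13:06 UTC ≤ query < 2022-04-22 09:25 UTC
6·60 + 8 + 390 = 758 min
758 = 0·1440 + 758; 758 = 12·60 + 38 → 12:38, same day
→ 2022-04-22 12:38 VLE

2022-04-22 12:38 VLE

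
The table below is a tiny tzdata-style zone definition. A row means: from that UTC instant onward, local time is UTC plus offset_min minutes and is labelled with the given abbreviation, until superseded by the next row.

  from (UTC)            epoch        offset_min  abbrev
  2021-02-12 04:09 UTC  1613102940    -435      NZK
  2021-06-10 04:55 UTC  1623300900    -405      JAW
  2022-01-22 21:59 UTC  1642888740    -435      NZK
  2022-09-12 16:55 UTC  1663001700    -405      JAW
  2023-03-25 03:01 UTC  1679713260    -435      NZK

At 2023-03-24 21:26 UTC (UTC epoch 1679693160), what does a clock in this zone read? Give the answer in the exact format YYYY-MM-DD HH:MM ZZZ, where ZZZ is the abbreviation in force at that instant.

Query: 2023-03-24 21:26 UTC
Rule 4/5 (JAW, -06:45): 2022-09-12 16:55 UTC ≤ query < 2023-03-25 03:01 UTC
21·60 + 26 - 405 = 881 min
881 = 0·1440 + 881; 881 = 14·60 + 41 → 14:41, same day
→ 2023-03-24 14:41 JAW

2023-03-24 14:41 JAW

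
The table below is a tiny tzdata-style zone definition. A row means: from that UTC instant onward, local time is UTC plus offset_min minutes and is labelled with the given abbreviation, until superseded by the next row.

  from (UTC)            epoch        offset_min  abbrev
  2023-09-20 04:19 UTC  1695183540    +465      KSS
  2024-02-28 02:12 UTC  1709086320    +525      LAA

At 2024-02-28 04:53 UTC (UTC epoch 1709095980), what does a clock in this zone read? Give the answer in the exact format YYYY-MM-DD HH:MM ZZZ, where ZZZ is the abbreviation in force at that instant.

Query: 2024-02-28 04:53 UTC
Rule 2/2 (LAA, +08:45): 2024-02-28 02:12 UTC ≤ query < +∞
4·60 + 53 + 525 = 818 min
818 = 0·1440 + 818; 818 = 13·60 + 38 → 13:38, same day
→ 2024-02-28 13:38 LAA

2024-02-28 13:38 LAA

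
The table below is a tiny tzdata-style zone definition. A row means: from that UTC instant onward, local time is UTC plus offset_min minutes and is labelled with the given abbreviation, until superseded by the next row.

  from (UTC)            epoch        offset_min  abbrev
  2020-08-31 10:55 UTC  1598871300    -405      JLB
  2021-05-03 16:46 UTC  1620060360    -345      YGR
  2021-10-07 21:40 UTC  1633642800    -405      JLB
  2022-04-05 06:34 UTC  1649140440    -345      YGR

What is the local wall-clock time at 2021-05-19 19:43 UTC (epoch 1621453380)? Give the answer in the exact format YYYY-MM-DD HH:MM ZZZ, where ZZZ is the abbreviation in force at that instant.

Query: 2021-05-19 19:43 UTC
Rule 2/4 (YGR, -05:45): 2021-05-03 16:46 UTC ≤ query < 2021-10-07 21:40 UTC
19·60 + 43 - 345 = 838 min
838 = 0·1440 + 838; 838 = 13·60 + 58 → 13:58, same day
→ 2021-05-19 13:58 YGR

2021-05-19 13:58 YGR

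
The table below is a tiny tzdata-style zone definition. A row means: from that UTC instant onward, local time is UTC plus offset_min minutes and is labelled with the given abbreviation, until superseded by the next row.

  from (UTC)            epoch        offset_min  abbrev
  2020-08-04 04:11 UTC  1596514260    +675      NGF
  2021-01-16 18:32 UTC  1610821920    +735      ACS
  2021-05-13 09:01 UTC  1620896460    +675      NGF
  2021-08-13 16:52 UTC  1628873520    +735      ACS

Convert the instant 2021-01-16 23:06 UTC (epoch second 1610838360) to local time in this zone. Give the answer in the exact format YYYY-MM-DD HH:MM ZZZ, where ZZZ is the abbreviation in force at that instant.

Query: 2021-01-16 23:06 UTC
Rule 2/4 (ACS, +12:15): 2021-01-16 18:32 UTC ≤ query < 2021-05-13 09:01 UTC
23·60 + 6 + 735 = 2121 min
2121 = 1·1440 + 681; 681 = 11·60 + 21 → 11:21, 2021-01-16 + 1 day = 2021-01-17
→ 2021-01-17 11:21 ACS

2021-01-17 11:21 ACS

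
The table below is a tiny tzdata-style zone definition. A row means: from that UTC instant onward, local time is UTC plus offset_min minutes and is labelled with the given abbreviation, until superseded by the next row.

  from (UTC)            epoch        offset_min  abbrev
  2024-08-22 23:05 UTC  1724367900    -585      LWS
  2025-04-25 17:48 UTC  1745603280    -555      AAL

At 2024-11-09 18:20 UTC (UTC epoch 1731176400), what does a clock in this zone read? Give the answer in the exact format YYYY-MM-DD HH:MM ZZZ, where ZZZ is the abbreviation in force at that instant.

2024-11-09 08:35 LWS

Query: 2024-11-09 18:20 UTC
Rule 1/2 (LWS, -09:45): 2024-08-22 23:05 UTC ≤ query < 2025-04-25 17:48 UTC
18·60 + 20 - 585 = 515 min
515 = 0·1440 + 515; 515 = 8·60 + 35 → 08:35, same day
→ 2024-11-09 08:35 LWS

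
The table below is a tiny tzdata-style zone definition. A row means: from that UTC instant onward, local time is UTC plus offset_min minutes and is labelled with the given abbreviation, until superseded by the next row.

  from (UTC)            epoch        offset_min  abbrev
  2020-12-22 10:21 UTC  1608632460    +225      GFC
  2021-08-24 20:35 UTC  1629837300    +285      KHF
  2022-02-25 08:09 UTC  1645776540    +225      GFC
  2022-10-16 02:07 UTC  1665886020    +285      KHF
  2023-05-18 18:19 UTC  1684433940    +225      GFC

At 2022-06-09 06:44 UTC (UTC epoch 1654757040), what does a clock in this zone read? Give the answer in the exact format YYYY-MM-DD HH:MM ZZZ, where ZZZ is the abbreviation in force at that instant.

2022-06-09 10:29 GFC

Query: 2022-06-09 06:44 UTC
Rule 3/5 (GFC, +03:45): 2022-02-25 08:09 UTC ≤ query < 2022-10-16 02:07 UTC
6·60 + 44 + 225 = 629 min
629 = 0·1440 + 629; 629 = 10·60 + 29 → 10:29, same day
→ 2022-06-09 10:29 GFC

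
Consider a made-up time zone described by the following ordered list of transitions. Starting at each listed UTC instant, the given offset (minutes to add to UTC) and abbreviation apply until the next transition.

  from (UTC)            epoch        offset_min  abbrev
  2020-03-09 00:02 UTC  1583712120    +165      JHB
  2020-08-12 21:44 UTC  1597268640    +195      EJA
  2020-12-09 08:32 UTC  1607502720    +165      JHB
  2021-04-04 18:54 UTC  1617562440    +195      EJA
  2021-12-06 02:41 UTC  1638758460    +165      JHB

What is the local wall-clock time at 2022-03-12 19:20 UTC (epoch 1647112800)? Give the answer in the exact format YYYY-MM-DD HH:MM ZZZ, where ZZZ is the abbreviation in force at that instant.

2022-03-12 22:05 JHB

Query: 2022-03-12 19:20 UTC
Rule 5/5 (JHB, +02:45): 2021-12-06 02:41 UTC ≤ query < +∞
19·60 + 20 + 165 = 1325 min
1325 = 0·1440 + 1325; 1325 = 22·60 + 5 → 22:05, same day
→ 2022-03-12 22:05 JHB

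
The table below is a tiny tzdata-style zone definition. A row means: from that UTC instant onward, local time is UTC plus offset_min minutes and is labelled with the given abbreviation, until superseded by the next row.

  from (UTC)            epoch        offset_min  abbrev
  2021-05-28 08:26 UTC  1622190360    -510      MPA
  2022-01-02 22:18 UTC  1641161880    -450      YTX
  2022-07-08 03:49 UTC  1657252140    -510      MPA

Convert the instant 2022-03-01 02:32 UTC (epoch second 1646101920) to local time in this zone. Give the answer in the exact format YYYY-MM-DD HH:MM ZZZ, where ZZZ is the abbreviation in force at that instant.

Query: 2022-03-01 02:32 UTC
Rule 2/3 (YTX, -07:30): 2022-01-02 22:18 UTC ≤ query < 2022-07-08 03:49 UTC
2·60 + 32 - 450 = -298 min
-298 = -1·1440 + 1142; 1142 = 19·60 + 2 → 19:02, 2022-03-01 - 1 day = 2022-02-28
→ 2022-02-28 19:02 YTX

2022-02-28 19:02 YTX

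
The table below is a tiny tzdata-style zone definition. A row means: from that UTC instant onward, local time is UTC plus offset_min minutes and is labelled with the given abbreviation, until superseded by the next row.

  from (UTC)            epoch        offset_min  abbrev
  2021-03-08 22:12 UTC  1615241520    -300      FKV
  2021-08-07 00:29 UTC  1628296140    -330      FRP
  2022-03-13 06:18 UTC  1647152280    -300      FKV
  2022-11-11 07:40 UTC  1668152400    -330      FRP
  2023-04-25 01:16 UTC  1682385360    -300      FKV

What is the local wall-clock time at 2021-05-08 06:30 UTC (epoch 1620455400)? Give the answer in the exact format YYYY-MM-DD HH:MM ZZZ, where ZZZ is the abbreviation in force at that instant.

Query: 2021-05-08 06:30 UTC
Rule 1/5 (FKV, -05:00): 2021-03-08 22:12 UTC ≤ query < 2021-08-07 00:29 UTC
6·60 + 30 - 300 = 90 min
90 = 0·1440 + 90; 90 = 1·60 + 30 → 01:30, same day
→ 2021-05-08 01:30 FKV

2021-05-08 01:30 FKV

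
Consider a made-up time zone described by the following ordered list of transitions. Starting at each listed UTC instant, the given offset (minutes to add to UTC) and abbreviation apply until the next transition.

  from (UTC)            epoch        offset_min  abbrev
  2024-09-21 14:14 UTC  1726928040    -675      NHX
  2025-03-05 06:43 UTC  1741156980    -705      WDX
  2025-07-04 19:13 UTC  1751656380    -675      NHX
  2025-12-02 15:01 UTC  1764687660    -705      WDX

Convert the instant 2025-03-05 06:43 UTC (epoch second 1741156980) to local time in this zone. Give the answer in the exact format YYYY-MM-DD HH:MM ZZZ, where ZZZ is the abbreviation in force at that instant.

2025-03-04 18:58 WDX

Query: 2025-03-05 06:43 UTC
Rule 2/4 (WDX, -11:45): 2025-03-05 06:43 UTC ≤ query < 2025-07-04 19:13 UTC
6·60 + 43 - 705 = -302 min
-302 = -1·1440 + 1138; 1138 = 18·60 + 58 → 18:58, 2025-03-05 - 1 day = 2025-03-04
→ 2025-03-04 18:58 WDX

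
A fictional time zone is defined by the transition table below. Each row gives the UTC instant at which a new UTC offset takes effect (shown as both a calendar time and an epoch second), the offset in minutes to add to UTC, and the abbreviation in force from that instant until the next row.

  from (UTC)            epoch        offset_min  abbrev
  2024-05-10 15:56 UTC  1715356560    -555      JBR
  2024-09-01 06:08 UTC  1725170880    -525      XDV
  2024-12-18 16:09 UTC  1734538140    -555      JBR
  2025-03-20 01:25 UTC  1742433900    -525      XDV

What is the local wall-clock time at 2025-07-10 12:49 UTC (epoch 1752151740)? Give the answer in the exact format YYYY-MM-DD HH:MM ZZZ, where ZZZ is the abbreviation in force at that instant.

Query: 2025-07-10 12:49 UTC
Rule 4/4 (XDV, -08:45): 2025-03-20 01:25 UTC ≤ query < +∞
12·60 + 49 - 525 = 244 min
244 = 0·1440 + 244; 244 = 4·60 + 4 → 04:04, same day
→ 2025-07-10 04:04 XDV

2025-07-10 04:04 XDV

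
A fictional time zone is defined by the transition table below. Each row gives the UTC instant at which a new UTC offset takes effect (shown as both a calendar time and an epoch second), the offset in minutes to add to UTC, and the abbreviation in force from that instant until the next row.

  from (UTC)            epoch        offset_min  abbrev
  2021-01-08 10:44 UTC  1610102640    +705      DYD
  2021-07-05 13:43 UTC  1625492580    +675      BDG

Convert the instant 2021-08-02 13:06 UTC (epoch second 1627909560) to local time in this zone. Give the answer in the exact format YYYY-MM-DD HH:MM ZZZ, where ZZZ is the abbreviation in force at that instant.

2021-08-03 00:21 BDG

Query: 2021-08-02 13:06 UTC
Rule 2/2 (BDG, +11:15): 2021-07-05 13:43 UTC ≤ query < +∞
13·60 + 6 + 675 = 1461 min
1461 = 1·1440 + 21; 21 = 0·60 + 21 → 00:21, 2021-08-02 + 1 day = 2021-08-03
→ 2021-08-03 00:21 BDG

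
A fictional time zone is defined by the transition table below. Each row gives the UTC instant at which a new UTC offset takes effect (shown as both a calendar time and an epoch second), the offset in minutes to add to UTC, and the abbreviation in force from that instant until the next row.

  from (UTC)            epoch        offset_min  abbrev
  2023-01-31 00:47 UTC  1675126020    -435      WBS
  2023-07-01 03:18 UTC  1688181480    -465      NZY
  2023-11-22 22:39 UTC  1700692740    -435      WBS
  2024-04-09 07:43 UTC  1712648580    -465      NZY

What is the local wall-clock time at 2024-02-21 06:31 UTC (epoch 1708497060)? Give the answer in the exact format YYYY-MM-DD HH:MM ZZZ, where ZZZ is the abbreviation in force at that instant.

2024-02-20 23:16 WBS

Query: 2024-02-21 06:31 UTC
Rule 3/4 (WBS, -07:15): 2023-11-22 22:39 UTC ≤ query < 2024-04-09 07:43 UTC
6·60 + 31 - 435 = -44 min
-44 = -1·1440 + 1396; 1396 = 23·60 + 16 → 23:16, 2024-02-21 - 1 day = 2024-02-20
→ 2024-02-20 23:16 WBS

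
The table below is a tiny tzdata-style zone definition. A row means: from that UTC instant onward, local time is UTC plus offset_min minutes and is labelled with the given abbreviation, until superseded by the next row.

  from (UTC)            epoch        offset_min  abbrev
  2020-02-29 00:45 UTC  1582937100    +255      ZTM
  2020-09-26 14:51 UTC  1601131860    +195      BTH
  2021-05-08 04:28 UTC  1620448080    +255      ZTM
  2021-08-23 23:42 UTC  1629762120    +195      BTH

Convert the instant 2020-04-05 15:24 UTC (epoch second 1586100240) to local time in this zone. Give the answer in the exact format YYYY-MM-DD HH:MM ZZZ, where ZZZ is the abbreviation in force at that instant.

Query: 2020-04-05 15:24 UTC
Rule 1/4 (ZTM, +04:15): 2020-02-29 00:45 UTC ≤ query < 2020-09-26 14:51 UTC
15·60 + 24 + 255 = 1179 min
1179 = 0·1440 + 1179; 1179 = 19·60 + 39 → 19:39, same day
→ 2020-04-05 19:39 ZTM

2020-04-05 19:39 ZTM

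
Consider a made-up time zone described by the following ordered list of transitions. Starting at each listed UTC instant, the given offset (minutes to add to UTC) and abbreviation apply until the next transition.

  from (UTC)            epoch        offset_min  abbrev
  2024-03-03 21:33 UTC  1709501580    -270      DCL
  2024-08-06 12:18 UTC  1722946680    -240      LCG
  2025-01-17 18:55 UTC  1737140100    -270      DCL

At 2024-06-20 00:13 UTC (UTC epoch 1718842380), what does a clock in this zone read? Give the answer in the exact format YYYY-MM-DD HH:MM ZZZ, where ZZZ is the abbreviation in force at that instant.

2024-06-19 19:43 DCL

Query: 2024-06-20 00:13 UTC
Rule 1/3 (DCL, -04:30): 2024-03-03 21:33 UTC ≤ query < 2024-08-06 12:18 UTC
0·60 + 13 - 270 = -257 min
-257 = -1·1440 + 1183; 1183 = 19·60 + 43 → 19:43, 2024-06-20 - 1 day = 2024-06-19
→ 2024-06-19 19:43 DCL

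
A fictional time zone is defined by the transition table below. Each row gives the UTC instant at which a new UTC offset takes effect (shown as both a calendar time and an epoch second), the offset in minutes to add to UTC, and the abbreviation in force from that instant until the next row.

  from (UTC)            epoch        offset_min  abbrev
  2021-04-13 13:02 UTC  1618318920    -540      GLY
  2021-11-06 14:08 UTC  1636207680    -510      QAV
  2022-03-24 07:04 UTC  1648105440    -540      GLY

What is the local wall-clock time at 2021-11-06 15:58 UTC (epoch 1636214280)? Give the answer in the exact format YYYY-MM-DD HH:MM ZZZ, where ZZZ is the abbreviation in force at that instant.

2021-11-06 07:28 QAV

Query: 2021-11-06 15:58 UTC
Rule 2/3 (QAV, -08:30): 2021-11-06 14:08 UTC ≤ query < 2022-03-24 07:04 UTC
15·60 + 58 - 510 = 448 min
448 = 0·1440 + 448; 448 = 7·60 + 28 → 07:28, same day
→ 2021-11-06 07:28 QAV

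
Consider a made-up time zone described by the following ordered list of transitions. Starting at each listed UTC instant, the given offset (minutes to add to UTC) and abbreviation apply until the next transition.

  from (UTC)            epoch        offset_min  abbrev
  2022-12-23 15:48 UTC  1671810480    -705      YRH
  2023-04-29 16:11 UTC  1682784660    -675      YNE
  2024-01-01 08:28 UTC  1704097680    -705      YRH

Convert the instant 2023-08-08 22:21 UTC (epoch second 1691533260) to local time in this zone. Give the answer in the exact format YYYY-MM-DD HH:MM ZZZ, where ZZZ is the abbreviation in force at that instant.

2023-08-08 11:06 YNE

Query: 2023-08-08 22:21 UTC
Rule 2/3 (YNE, -11:15): 2023-04-29 16:11 UTC ≤ query < 2024-01-01 08:28 UTC
22·60 + 21 - 675 = 666 min
666 = 0·1440 + 666; 666 = 11·60 + 6 → 11:06, same day
→ 2023-08-08 11:06 YNE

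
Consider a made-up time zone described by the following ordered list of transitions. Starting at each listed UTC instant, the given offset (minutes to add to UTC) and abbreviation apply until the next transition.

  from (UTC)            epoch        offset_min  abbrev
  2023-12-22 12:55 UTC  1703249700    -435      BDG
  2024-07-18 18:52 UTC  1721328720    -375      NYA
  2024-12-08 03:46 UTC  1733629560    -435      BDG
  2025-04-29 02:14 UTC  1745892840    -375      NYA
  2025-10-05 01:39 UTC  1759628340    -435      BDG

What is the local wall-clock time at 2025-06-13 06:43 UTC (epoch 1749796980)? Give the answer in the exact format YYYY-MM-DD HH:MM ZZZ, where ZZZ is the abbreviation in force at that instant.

Query: 2025-06-13 06:43 UTC
Rule 4/5 (NYA, -06:15): 2025-04-29 02:14 UTC ≤ query < 2025-10-05 01:39 UTC
6·60 + 43 - 375 = 28 min
28 = 0·1440 + 28; 28 = 0·60 + 28 → 00:28, same day
→ 2025-06-13 00:28 NYA

2025-06-13 00:28 NYA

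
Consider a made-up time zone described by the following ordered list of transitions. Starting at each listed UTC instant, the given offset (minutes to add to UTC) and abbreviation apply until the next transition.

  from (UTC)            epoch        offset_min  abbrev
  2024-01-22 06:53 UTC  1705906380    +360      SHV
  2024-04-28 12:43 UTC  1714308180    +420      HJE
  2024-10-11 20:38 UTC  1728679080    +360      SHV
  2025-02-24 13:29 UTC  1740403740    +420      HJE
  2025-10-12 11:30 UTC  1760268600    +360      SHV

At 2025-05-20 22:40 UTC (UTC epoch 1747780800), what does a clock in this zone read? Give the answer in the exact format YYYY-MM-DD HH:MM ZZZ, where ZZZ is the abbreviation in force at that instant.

2025-05-21 05:40 HJE

Query: 2025-05-20 22:40 UTC
Rule 4/5 (HJE, +07:00): 2025-02-24 13:29 UTC ≤ query < 2025-10-12 11:30 UTC
22·60 + 40 + 420 = 1780 min
1780 = 1·1440 + 340; 340 = 5·60 + 40 → 05:40, 2025-05-20 + 1 day = 2025-05-21
→ 2025-05-21 05:40 HJE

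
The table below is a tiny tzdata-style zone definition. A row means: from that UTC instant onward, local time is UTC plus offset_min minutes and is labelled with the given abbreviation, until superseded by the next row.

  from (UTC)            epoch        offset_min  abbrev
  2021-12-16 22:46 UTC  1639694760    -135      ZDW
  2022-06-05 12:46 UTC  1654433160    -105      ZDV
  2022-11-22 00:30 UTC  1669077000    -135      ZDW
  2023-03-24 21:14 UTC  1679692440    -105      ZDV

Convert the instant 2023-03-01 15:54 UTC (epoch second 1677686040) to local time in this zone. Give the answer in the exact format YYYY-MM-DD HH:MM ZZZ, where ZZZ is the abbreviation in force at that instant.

2023-03-01 13:39 ZDW

Query: 2023-03-01 15:54 UTC
Rule 3/4 (ZDW, -02:15): 2022-11-22 00:30 UTC ≤ query < 2023-03-24 21:14 UTC
15·60 + 54 - 135 = 819 min
819 = 0·1440 + 819; 819 = 13·60 + 39 → 13:39, same day
→ 2023-03-01 13:39 ZDW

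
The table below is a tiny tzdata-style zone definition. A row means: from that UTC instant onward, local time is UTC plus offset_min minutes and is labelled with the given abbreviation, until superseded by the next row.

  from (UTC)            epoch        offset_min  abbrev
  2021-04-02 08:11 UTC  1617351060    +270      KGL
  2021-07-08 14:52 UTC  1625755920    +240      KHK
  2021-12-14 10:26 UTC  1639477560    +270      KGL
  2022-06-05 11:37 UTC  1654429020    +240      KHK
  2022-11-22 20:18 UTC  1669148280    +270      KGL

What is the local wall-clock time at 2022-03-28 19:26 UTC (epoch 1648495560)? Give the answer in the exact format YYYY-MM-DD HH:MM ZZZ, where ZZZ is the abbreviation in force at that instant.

Query: 2022-03-28 19:26 UTC
Rule 3/5 (KGL, +04:30): 2021-12-14 10:26 UTC ≤ query < 2022-06-05 11:37 UTC
19·60 + 26 + 270 = 1436 min
1436 = 0·1440 + 1436; 1436 = 23·60 + 56 → 23:56, same day
→ 2022-03-28 23:56 KGL

2022-03-28 23:56 KGL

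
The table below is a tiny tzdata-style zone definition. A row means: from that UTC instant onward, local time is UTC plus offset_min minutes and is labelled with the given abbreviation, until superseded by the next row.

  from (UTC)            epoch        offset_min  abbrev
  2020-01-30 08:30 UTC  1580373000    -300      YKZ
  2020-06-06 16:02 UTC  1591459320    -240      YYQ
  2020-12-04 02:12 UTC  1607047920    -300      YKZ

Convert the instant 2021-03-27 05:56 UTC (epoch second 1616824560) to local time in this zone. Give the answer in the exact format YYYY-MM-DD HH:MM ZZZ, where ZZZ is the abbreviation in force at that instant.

2021-03-27 00:56 YKZ

Query: 2021-03-27 05:56 UTC
Rule 3/3 (YKZ, -05:00): 2020-12-04 02:12 UTC ≤ query < +∞
5·60 + 56 - 300 = 56 min
56 = 0·1440 + 56; 56 = 0·60 + 56 → 00:56, same day
→ 2021-03-27 00:56 YKZ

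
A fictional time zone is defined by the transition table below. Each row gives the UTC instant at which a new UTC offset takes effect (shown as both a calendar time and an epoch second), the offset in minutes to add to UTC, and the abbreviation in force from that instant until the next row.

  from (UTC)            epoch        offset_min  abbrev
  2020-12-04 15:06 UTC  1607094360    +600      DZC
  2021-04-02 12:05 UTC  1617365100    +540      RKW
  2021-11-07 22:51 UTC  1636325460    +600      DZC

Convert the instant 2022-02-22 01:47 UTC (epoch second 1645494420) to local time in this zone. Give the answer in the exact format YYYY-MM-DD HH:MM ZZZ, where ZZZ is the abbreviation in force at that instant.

Query: 2022-02-22 01:47 UTC
Rule 3/3 (DZC, +10:00): 2021-11-07 22:51 UTC ≤ query < +∞
1·60 + 47 + 600 = 707 min
707 = 0·1440 + 707; 707 = 11·60 + 47 → 11:47, same day
→ 2022-02-22 11:47 DZC

2022-02-22 11:47 DZC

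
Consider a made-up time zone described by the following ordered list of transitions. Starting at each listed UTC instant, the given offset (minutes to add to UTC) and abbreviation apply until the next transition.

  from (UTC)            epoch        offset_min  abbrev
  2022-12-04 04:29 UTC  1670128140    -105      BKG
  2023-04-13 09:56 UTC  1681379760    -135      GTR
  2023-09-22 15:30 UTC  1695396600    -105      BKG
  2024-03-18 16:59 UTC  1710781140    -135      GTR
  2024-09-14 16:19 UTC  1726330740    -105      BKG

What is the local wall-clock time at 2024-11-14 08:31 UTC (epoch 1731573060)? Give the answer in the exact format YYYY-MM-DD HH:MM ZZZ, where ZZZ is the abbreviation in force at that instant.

Query: 2024-11-14 08:31 UTC
Rule 5/5 (BKG, -01:45): 2024-09-14 16:19 UTC ≤ query < +∞
8·60 + 31 - 105 = 406 min
406 = 0·1440 + 406; 406 = 6·60 + 46 → 06:46, same day
→ 2024-11-14 06:46 BKG

2024-11-14 06:46 BKG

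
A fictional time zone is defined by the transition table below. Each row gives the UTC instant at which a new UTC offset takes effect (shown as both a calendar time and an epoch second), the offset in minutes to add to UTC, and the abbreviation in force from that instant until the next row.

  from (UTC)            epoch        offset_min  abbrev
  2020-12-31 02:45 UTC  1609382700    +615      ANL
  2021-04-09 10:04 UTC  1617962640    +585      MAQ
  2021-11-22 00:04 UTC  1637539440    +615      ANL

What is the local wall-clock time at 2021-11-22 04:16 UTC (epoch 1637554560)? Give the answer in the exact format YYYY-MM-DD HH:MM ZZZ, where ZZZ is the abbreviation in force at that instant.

Query: 2021-11-22 04:16 UTC
Rule 3/3 (ANL, +10:15): 2021-11-22 00:04 UTC ≤ query < +∞
4·60 + 16 + 615 = 871 min
871 = 0·1440 + 871; 871 = 14·60 + 31 → 14:31, same day
→ 2021-11-22 14:31 ANL

2021-11-22 14:31 ANL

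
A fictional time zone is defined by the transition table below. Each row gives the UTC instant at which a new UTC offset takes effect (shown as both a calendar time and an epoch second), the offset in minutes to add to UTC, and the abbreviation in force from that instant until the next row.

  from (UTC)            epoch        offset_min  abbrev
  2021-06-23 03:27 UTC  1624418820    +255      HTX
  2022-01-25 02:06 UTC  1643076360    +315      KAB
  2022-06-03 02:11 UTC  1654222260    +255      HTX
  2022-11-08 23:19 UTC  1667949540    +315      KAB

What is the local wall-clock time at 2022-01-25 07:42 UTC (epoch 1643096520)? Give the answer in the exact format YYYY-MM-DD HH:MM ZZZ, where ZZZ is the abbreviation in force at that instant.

Query: 2022-01-25 07:42 UTC
Rule 2/4 (KAB, +05:15): 2022-01-25 02:06 UTC ≤ query < 2022-06-03 02:11 UTC
7·60 + 42 + 315 = 777 min
777 = 0·1440 + 777; 777 = 12·60 + 57 → 12:57, same day
→ 2022-01-25 12:57 KAB

2022-01-25 12:57 KAB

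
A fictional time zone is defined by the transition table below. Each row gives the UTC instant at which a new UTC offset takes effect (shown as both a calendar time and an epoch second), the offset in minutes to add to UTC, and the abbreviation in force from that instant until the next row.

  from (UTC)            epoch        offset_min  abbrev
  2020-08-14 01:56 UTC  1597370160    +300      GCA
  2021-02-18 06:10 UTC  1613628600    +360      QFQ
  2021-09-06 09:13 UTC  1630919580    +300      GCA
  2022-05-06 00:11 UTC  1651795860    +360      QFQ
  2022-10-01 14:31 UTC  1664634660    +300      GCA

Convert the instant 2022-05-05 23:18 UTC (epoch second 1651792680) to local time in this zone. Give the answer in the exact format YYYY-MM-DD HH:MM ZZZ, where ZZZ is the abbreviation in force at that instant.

Query: 2022-05-05 23:18 UTC
Rule 3/5 (GCA, +05:00): 2021-09-06 09:13 UTC ≤ query < 2022-05-06 00:11 UTC
23·60 + 18 + 300 = 1698 min
1698 = 1·1440 + 258; 258 = 4·60 + 18 → 04:18, 2022-05-05 + 1 day = 2022-05-06
→ 2022-05-06 04:18 GCA

2022-05-06 04:18 GCA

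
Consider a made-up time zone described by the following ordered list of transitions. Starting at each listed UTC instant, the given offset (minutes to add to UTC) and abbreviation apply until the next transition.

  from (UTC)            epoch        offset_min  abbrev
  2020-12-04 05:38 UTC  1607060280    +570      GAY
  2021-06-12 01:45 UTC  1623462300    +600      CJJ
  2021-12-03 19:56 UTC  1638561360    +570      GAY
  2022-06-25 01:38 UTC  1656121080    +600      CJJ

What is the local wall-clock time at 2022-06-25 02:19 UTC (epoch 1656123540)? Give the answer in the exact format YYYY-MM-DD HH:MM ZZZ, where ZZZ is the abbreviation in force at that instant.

2022-06-25 12:19 CJJ

Query: 2022-06-25 02:19 UTC
Rule 4/4 (CJJ, +10:00): 2022-06-25 01:38 UTC ≤ query < +∞
2·60 + 19 + 600 = 739 min
739 = 0·1440 + 739; 739 = 12·60 + 19 → 12:19, same day
→ 2022-06-25 12:19 CJJ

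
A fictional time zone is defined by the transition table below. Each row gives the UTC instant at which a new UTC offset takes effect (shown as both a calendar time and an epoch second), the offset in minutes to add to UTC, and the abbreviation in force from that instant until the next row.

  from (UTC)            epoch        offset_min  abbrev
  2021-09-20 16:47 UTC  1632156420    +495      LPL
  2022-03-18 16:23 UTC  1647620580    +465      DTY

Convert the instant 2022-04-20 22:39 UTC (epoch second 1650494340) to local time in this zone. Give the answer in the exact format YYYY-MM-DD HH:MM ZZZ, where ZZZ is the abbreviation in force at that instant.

Query: 2022-04-20 22:39 UTC
Rule 2/2 (DTY, +07:45): 2022-03-18 16:23 UTC ≤ query < +∞
22·60 + 39 + 465 = 1824 min
1824 = 1·1440 + 384; 384 = 6·60 + 24 → 06:24, 2022-04-20 + 1 day = 2022-04-21
→ 2022-04-21 06:24 DTY

2022-04-21 06:24 DTY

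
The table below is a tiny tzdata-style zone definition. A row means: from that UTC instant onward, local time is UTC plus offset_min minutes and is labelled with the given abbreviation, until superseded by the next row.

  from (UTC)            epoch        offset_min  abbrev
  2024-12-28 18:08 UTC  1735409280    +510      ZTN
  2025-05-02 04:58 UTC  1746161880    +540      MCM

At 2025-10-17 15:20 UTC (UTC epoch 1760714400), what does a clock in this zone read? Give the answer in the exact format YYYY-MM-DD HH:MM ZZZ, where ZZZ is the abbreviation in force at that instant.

Query: 2025-10-17 15:20 UTC
Rule 2/2 (MCM, +09:00): 2025-05-02 04:58 UTC ≤ query < +∞
15·60 + 20 + 540 = 1460 min
1460 = 1·1440 + 20; 20 = 0·60 + 20 → 00:20, 2025-10-17 + 1 day = 2025-10-18
→ 2025-10-18 00:20 MCM

2025-10-18 00:20 MCM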